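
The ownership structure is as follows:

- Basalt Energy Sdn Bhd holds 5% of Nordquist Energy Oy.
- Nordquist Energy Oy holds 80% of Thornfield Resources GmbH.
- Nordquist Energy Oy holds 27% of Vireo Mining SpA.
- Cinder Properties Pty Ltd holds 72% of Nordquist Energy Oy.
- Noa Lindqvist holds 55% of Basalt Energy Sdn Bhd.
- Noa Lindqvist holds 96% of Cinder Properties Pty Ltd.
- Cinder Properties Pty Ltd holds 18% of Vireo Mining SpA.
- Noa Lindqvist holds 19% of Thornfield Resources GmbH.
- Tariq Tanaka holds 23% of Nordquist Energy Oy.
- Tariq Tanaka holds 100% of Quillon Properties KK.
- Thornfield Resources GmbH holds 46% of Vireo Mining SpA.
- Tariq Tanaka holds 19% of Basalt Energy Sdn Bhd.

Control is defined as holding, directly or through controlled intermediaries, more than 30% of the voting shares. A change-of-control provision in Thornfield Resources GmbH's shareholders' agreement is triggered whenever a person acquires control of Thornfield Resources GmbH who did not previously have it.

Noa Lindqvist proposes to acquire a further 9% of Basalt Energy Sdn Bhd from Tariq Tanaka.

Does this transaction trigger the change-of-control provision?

No

The purchase adds only to Noa's holdings (Tariq's stake shrinks), so Noa is the only person who could newly come to control Thornfield.
Noa holds 55% of Basalt, so Noa controls Basalt.
Noa holds 96% of Cinder, so Noa controls Cinder.
Cinder and Basalt together hold 72% + 5% = 77% of Nordquist, so Noa controls Nordquist.
Nordquist and Noa together hold 80% + 19% = 99% of Thornfield, so Noa controls Thornfield.
So Noa already controls Thornfield before the transaction.
After the purchase, Noa's direct stake in Basalt rises to 55% + 9% = 64%, and Tariq's stake falls to 10%.
Noa controlled Thornfield already, so this is not a new person acquiring control; every other person's position is unchanged or reduced.
No new person acquires control, so the clause is not triggered.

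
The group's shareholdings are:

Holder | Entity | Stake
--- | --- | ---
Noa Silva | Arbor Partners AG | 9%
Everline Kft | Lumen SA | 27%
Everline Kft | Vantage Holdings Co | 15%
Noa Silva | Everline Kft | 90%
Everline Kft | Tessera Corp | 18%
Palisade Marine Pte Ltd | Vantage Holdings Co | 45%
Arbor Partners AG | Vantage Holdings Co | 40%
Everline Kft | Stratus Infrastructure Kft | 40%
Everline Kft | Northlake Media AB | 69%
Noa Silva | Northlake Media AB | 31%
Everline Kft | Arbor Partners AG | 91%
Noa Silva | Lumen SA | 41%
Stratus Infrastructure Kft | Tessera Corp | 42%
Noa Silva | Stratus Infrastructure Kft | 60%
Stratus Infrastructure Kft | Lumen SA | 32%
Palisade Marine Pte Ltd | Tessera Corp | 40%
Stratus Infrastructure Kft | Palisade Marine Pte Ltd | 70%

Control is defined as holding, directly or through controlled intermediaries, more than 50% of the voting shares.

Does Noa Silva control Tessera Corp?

Yes

Noa holds 90% of Everline, so Noa controls Everline.
Everline and Noa together hold 40% + 60% = 100% of Stratus, so Noa controls Stratus.
Stratus holds 70% of Palisade, so Noa controls Palisade.
Everline and Palisade and Stratus together hold 18% + 40% + 42% = 100% of Tessera, so Noa controls Tessera.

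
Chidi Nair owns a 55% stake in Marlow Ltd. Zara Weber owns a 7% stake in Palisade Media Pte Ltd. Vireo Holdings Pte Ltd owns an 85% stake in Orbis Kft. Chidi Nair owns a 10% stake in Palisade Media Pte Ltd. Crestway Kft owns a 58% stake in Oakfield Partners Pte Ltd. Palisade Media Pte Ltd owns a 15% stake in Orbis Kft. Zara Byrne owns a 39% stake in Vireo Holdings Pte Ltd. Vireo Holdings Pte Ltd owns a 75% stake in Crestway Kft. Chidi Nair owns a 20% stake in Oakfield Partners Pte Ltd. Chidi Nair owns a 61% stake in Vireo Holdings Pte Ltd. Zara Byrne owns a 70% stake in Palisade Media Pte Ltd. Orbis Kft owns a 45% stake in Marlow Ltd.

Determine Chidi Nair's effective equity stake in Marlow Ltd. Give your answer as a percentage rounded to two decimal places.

79.01%

Chidi reaches Marlow along 3 paths.
Via Vireo → Orbis: 61% × 85% × 45% = 23.3325%.
Via Palisade → Orbis: 10% × 15% × 45% = 0.675%.
Direct stake: 55% = 55%.
Total: 23.3325% + 0.675% + 55% = 79.0075%.
Rounded: 79.01%.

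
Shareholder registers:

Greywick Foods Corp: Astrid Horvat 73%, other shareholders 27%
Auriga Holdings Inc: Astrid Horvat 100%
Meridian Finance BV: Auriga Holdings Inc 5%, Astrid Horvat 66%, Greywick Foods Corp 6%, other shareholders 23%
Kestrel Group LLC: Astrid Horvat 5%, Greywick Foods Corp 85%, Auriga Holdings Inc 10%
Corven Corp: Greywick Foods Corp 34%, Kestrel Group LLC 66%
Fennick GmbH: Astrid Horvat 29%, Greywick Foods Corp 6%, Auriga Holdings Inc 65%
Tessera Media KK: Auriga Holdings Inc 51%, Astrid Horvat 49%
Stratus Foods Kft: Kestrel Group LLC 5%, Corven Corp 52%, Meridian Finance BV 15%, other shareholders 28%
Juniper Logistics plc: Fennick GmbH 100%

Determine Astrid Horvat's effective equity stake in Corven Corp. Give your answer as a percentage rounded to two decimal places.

Astrid reaches Corven along 4 paths.
Via Greywick: 73% × 34% = 24.82%.
Via Kestrel: 5% × 66% = 3.3%.
Via Greywick → Kestrel: 73% × 85% × 66% = 40.953%.
Via Auriga → Kestrel: 100% × 10% × 66% = 6.6%.
Total: 24.82% + 3.3% + 40.953% + 6.6% = 75.673%.
Rounded: 75.67%.

75.67%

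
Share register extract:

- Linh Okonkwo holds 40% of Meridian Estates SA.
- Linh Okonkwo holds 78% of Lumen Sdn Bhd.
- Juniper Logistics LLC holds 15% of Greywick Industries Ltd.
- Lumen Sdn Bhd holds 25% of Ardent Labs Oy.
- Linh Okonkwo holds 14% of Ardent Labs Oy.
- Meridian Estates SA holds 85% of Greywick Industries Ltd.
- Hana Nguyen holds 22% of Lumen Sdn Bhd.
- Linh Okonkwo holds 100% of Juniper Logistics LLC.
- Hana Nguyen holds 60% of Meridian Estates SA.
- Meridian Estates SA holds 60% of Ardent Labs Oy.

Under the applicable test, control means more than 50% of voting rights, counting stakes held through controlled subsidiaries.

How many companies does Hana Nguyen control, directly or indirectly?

3

Hana holds 60% of Meridian, so Hana controls Meridian.
Meridian holds 60% of Ardent, so Hana controls Ardent.
Meridian holds 85% of Greywick, so Hana controls Greywick.
No other company's threshold is met.
Hana controls 3 companies.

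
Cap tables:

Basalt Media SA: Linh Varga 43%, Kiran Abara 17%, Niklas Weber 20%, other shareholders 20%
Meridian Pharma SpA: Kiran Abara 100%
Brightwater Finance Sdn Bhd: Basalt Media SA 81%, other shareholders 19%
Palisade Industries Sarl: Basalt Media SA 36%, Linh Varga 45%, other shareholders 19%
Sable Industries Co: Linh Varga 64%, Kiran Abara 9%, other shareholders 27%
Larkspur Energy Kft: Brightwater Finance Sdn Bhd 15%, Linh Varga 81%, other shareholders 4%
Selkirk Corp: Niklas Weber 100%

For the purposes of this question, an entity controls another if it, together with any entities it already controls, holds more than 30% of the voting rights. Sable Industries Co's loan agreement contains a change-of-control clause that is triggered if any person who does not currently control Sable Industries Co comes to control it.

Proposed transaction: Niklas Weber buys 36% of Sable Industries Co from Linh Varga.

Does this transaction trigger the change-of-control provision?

The purchase adds only to Niklas's holdings (Linh's stake shrinks), so Niklas is the only person who could newly come to control Sable.
Niklas holds 100% of Selkirk, so Niklas controls Selkirk.
Neither Niklas nor any entity Niklas controls holds any voting interest in Sable.
So before the transaction, Niklas does not control Sable.
After the purchase, Niklas holds 36% of Sable directly, and Linh's stake falls to 28%.
Niklas holds 36% of Sable, so Niklas controls Sable.
Niklas did not control Sable before and does after, so the clause is triggered.

Yes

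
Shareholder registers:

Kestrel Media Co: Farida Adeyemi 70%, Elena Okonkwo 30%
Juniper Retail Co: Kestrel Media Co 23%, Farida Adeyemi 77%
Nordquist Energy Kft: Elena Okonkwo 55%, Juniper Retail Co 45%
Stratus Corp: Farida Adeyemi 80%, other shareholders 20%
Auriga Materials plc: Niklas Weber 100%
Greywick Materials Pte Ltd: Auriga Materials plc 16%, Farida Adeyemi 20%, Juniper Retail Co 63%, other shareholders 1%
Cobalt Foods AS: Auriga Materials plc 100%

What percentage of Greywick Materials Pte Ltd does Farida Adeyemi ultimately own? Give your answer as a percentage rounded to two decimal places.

Farida reaches Greywick along 3 paths.
Direct stake: 20% = 20%.
Via Kestrel → Juniper: 70% × 23% × 63% = 10.143%.
Via Juniper: 77% × 63% = 48.51%.
Total: 20% + 10.143% + 48.51% = 78.653%.
Rounded: 78.65%.

78.65%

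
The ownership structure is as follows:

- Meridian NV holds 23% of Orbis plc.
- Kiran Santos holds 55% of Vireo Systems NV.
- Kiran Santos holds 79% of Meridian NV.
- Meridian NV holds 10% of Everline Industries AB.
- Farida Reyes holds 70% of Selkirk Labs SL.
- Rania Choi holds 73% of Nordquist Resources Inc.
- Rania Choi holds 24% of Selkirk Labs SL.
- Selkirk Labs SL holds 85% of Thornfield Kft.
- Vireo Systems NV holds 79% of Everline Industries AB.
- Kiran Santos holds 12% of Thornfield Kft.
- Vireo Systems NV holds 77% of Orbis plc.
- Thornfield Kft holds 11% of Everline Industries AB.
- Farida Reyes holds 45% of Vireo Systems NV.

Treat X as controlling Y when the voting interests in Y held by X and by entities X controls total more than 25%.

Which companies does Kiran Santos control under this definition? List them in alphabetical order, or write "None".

Everline Industries AB, Meridian NV, Orbis plc, Vireo Systems NV

Kiran holds 55% of Vireo, so Kiran controls Vireo.
Kiran holds 79% of Meridian, so Kiran controls Meridian.
Vireo and Meridian together hold 77% + 23% = 100% of Orbis, so Kiran controls Orbis.
Vireo and Meridian together hold 79% + 10% = 89% of Everline, so Kiran controls Everline.
No other company's threshold is met.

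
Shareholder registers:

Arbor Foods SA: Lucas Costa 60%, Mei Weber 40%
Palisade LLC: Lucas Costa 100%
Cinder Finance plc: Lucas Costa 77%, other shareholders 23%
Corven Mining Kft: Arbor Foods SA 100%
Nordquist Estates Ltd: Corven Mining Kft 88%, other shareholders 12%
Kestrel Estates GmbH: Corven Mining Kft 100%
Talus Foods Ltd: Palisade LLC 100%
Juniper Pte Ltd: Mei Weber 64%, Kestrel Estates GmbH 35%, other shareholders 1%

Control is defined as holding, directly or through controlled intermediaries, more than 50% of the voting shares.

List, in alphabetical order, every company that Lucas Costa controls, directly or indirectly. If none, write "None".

Lucas holds 60% of Arbor, so Lucas controls Arbor.
Lucas holds 100% of Palisade, so Lucas controls Palisade.
Lucas holds 77% of Cinder, so Lucas controls Cinder.
Arbor holds 100% of Corven, so Lucas controls Corven.
Corven holds 88% of Nordquist, so Lucas controls Nordquist.
Corven holds 100% of Kestrel, so Lucas controls Kestrel.
Palisade holds 100% of Talus, so Lucas controls Talus.
No other company's threshold is met.

Arbor Foods SA, Cinder Finance plc, Corven Mining Kft, Kestrel Estates GmbH, Nordquist Estates Ltd, Palisade LLC, Talus Foods Ltd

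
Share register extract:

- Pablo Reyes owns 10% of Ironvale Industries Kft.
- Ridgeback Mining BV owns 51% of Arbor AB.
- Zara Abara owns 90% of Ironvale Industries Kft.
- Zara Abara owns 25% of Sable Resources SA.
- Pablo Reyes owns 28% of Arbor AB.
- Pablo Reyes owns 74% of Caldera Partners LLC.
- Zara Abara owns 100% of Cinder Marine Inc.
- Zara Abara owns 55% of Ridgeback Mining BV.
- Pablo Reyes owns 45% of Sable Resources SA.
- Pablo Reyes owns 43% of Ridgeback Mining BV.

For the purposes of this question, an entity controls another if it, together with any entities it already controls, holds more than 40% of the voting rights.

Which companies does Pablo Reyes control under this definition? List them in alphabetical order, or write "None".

Arbor AB, Caldera Partners LLC, Ridgeback Mining BV, Sable Resources SA

Pablo holds 45% of Sable, so Pablo controls Sable.
Pablo holds 43% of Ridgeback, so Pablo controls Ridgeback.
Pablo holds 74% of Caldera, so Pablo controls Caldera.
Ridgeback and Pablo together hold 51% + 28% = 79% of Arbor, so Pablo controls Arbor.
No other company's threshold is met.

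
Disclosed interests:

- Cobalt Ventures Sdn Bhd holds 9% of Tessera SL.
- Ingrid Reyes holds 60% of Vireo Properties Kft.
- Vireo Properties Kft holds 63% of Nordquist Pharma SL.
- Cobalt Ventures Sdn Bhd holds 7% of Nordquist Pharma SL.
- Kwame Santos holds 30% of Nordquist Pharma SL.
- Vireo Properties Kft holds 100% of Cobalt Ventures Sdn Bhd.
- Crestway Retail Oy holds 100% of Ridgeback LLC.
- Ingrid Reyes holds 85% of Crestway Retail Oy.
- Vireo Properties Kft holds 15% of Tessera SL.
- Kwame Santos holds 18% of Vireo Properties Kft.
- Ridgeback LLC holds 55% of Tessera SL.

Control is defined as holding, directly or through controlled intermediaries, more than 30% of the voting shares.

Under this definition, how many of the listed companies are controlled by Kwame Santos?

0

Kwame's largest direct stake is 30% in Nordquist, which does not meet the threshold.
Kwame controls 0 companies.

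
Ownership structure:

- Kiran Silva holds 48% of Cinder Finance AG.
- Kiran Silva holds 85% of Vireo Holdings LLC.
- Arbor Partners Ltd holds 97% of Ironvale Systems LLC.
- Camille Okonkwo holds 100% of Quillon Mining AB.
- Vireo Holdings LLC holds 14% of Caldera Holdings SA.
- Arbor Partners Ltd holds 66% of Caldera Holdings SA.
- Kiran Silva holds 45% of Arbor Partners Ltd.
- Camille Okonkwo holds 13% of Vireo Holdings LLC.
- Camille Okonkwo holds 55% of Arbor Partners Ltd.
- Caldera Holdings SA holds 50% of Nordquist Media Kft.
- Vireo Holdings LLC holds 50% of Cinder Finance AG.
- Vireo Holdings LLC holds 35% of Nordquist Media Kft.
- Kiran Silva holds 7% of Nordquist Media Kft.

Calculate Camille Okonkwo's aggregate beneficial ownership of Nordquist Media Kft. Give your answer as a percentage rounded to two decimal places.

23.61%

Camille reaches Nordquist along 3 paths.
Via Vireo: 13% × 35% = 4.55%.
Via Vireo → Caldera: 13% × 14% × 50% = 0.91%.
Via Arbor → Caldera: 55% × 66% × 50% = 18.15%.
Total: 4.55% + 0.91% + 18.15% = 23.61%.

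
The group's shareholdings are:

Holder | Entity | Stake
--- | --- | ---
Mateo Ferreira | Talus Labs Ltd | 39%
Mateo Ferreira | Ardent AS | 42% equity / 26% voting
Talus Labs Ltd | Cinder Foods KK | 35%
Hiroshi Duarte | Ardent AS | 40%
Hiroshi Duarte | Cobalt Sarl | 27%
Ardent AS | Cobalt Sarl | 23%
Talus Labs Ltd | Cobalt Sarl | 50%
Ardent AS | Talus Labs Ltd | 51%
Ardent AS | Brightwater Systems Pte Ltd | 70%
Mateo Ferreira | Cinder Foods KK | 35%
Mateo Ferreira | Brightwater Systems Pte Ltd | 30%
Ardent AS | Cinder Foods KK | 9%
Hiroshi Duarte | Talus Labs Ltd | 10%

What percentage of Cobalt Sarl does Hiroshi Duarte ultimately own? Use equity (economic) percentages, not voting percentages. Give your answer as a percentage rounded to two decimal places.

51.40%

Hiroshi reaches Cobalt along 4 paths.
Via Ardent → Talus: 40% × 51% × 50% = 10.2%.
Via Talus: 10% × 50% = 5%.
Direct stake: 27% = 27%.
Via Ardent: 40% × 23% = 9.2%.
Total: 10.2% + 5% + 27% + 9.2% = 51.4%.
Rounded: 51.40%.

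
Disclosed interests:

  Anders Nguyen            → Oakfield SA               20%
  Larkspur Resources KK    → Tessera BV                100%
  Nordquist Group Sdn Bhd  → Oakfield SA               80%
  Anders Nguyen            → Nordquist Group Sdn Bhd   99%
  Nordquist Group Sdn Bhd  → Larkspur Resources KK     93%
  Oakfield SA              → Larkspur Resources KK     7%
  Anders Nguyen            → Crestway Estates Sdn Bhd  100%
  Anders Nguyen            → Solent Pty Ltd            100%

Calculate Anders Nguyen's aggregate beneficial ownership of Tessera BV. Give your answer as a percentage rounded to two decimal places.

Anders reaches Tessera along 3 paths.
Via Oakfield → Larkspur: 20% × 7% × 100% = 1.4%.
Via Nordquist → Oakfield → Larkspur: 99% × 80% × 7% × 100% = 5.544%.
Via Nordquist → Larkspur: 99% × 93% × 100% = 92.07%.
Total: 1.4% + 5.544% + 92.07% = 99.014%.
Rounded: 99.01%.

99.01%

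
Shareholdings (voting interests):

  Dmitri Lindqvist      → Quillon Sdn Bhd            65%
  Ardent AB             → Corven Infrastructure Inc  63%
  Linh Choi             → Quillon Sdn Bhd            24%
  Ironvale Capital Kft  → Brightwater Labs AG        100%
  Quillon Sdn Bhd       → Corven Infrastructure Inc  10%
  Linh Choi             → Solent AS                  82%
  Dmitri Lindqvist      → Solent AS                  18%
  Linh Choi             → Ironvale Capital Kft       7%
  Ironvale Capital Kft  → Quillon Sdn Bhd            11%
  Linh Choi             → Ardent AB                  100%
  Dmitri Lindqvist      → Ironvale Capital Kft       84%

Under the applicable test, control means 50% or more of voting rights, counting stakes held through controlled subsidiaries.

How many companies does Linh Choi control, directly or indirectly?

3

Linh holds 82% of Solent, so Linh controls Solent.
Linh holds 100% of Ardent, so Linh controls Ardent.
Ardent holds 63% of Corven, so Linh controls Corven.
No other company's threshold is met.
Linh controls 3 companies.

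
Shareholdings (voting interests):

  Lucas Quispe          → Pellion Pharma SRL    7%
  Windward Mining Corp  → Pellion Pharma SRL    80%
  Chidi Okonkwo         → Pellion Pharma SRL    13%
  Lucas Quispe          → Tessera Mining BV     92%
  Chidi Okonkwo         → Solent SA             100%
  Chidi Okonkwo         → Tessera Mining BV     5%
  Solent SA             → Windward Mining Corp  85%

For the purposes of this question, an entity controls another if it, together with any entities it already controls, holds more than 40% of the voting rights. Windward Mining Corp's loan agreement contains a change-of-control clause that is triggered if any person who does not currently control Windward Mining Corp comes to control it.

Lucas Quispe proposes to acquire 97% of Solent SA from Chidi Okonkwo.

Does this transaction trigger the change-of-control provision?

Yes

The purchase adds only to Lucas's holdings (Chidi's stake shrinks), so Lucas is the only person who could newly come to control Windward.
Lucas holds 92% of Tessera, so Lucas controls Tessera.
Neither Lucas nor any entity Lucas controls holds any voting interest in Windward.
So before the transaction, Lucas does not control Windward.
After the purchase, Lucas holds 97% of Solent directly, and Chidi's stake falls to 3%.
Lucas holds 97% of Solent, so Lucas controls Solent.
Solent holds 85% of Windward, so Lucas controls Windward.
Lucas did not control Windward before and does after, so the clause is triggered.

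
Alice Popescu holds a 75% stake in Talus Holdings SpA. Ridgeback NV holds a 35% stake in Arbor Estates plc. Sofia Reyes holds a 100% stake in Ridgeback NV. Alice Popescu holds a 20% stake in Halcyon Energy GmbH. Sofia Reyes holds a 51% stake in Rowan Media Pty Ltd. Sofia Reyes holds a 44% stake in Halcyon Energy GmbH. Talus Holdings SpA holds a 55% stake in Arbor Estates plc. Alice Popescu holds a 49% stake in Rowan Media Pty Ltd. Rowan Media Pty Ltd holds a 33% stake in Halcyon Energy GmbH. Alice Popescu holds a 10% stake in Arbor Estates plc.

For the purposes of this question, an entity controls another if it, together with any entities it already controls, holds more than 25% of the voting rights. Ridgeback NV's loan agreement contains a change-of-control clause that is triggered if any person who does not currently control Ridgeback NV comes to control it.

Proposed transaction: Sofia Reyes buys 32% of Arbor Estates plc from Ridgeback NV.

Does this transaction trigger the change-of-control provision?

No

The purchase adds only to Sofia's holdings (Ridgeback's stake shrinks), so Sofia is the only person who could newly come to control Ridgeback.
Sofia holds 100% of Ridgeback, so Sofia controls Ridgeback.
So Sofia already controls Ridgeback before the transaction.
After the purchase, Sofia holds 32% of Arbor directly, and Ridgeback's stake falls to 3%.
Sofia controlled Ridgeback already, so this is not a new person acquiring control; every other person's position is unchanged or reduced.
No new person acquires control, so the clause is not triggered.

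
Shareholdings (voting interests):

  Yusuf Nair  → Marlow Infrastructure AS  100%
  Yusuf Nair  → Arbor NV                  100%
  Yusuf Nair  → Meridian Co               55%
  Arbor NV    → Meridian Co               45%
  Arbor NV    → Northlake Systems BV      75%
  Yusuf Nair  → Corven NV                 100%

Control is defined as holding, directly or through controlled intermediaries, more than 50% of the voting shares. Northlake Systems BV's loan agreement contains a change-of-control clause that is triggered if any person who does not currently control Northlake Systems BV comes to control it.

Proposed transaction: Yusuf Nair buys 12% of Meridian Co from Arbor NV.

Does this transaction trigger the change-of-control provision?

No

The purchase adds only to Yusuf's holdings (Arbor's stake shrinks), so Yusuf is the only person who could newly come to control Northlake.
Yusuf holds 100% of Arbor, so Yusuf controls Arbor.
Arbor holds 75% of Northlake, so Yusuf controls Northlake.
So Yusuf already controls Northlake before the transaction.
After the purchase, Yusuf's direct stake in Meridian rises to 55% + 12% = 67%, and Arbor's stake falls to 33%.
Yusuf controlled Northlake already, so this is not a new person acquiring control; every other person's position is unchanged or reduced.
No new person acquires control, so the clause is not triggered.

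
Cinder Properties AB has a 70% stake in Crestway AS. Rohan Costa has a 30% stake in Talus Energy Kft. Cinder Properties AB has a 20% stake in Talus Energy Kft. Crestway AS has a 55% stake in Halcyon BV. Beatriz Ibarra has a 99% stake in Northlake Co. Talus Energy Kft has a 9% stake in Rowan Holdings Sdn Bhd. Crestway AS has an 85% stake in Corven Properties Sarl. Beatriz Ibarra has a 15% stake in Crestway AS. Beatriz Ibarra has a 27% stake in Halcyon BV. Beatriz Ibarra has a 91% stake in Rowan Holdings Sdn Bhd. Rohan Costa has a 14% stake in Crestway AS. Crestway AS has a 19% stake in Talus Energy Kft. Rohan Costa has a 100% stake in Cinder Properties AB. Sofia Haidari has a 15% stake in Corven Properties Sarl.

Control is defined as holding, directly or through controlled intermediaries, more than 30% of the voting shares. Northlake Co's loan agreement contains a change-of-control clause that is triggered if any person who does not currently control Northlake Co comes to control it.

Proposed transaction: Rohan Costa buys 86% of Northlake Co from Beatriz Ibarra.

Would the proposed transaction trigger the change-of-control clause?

Yes

The purchase adds only to Rohan's holdings (Beatriz's stake shrinks), so Rohan is the only person who could newly come to control Northlake.
Rohan holds 100% of Cinder, so Rohan controls Cinder.
Cinder and Rohan together hold 70% + 14% = 84% of Crestway, so Rohan controls Crestway.
Cinder and Crestway and Rohan together hold 20% + 19% + 30% = 69% of Talus, so Rohan controls Talus.
Crestway holds 85% of Corven, so Rohan controls Corven.
Crestway holds 55% of Halcyon, so Rohan controls Halcyon.
Neither Rohan nor any entity Rohan controls holds any voting interest in Northlake.
So before the transaction, Rohan does not control Northlake.
After the purchase, Rohan holds 86% of Northlake directly, and Beatriz's stake falls to 13%.
Rohan holds 86% of Northlake, so Rohan controls Northlake.
Rohan did not control Northlake before and does after, so the clause is triggered.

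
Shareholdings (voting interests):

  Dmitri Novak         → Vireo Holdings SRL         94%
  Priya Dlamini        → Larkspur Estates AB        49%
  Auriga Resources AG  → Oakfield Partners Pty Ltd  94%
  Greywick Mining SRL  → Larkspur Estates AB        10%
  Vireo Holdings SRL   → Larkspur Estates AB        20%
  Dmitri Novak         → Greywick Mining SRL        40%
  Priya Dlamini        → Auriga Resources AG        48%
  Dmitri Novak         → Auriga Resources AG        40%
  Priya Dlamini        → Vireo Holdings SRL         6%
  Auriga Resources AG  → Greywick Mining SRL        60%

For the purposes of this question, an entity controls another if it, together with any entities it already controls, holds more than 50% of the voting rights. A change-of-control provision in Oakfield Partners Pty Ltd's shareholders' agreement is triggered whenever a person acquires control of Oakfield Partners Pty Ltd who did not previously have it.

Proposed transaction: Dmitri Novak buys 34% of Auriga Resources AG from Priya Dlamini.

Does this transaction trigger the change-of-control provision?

The purchase adds only to Dmitri's holdings (Priya's stake shrinks), so Dmitri is the only person who could newly come to control Oakfield.
Dmitri holds 94% of Vireo, so Dmitri controls Vireo.
Neither Dmitri nor any entity Dmitri controls holds any voting interest in Oakfield.
So before the transaction, Dmitri does not control Oakfield.
After the purchase, Dmitri's direct stake in Auriga rises to 40% + 34% = 74%, and Priya's stake falls to 14%.
Dmitri holds 74% of Auriga, so Dmitri controls Auriga.
Auriga holds 94% of Oakfield, so Dmitri controls Oakfield.
Dmitri did not control Oakfield before and does after, so the clause is triggered.

Yes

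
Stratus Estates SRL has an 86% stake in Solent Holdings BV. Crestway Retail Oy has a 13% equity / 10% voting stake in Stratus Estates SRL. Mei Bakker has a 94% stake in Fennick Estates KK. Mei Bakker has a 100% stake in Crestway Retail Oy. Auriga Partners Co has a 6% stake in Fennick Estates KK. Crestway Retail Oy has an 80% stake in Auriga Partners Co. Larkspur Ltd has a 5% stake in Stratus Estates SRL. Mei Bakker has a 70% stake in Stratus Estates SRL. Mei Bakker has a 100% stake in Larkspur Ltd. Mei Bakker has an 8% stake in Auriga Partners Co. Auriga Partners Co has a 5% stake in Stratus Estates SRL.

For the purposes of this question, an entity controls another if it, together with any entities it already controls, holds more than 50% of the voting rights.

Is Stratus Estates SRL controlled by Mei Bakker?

Yes

Mei holds 100% of Larkspur, so Mei controls Larkspur.
Mei holds 100% of Crestway, so Mei controls Crestway.
Crestway and Mei together hold 80% + 8% = 88% of Auriga, so Mei controls Auriga.
Larkspur and Mei and Auriga and Crestway together hold 5% + 70% + 5% + 10% = 90% of Stratus, so Mei controls Stratus.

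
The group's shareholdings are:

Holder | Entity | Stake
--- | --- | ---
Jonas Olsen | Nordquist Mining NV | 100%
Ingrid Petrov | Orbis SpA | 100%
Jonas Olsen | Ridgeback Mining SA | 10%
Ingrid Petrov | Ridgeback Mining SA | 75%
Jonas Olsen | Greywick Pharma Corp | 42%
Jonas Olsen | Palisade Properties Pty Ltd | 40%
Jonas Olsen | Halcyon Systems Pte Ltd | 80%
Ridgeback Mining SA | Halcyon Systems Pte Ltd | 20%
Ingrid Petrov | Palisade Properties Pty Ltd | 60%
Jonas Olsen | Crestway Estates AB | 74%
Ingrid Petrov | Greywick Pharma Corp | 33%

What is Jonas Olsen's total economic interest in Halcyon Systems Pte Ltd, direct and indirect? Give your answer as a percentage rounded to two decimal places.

Jonas reaches Halcyon along 2 paths.
Direct stake: 80% = 80%.
Via Ridgeback: 10% × 20% = 2%.
Total: 80% + 2% = 82%.
Rounded: 82.00%.

82.00%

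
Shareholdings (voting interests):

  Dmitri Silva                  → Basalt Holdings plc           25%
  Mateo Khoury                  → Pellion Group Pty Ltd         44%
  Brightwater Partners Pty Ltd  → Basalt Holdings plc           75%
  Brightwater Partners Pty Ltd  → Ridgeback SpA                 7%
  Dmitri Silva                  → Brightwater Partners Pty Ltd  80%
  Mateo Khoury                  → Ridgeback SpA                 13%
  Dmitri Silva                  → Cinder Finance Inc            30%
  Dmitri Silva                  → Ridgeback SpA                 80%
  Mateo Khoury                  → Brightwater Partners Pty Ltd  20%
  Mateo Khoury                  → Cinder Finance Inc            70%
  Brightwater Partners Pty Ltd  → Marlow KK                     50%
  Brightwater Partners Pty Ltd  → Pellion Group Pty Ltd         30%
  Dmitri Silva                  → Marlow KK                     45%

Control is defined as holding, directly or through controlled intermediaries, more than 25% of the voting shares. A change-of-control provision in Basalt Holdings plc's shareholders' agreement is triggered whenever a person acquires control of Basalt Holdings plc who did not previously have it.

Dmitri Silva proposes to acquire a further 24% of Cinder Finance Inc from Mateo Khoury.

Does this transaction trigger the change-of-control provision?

The purchase adds only to Dmitri's holdings (Mateo's stake shrinks), so Dmitri is the only person who could newly come to control Basalt.
Dmitri holds 80% of Brightwater, so Dmitri controls Brightwater.
Brightwater and Dmitri together hold 75% + 25% = 100% of Basalt, so Dmitri controls Basalt.
So Dmitri already controls Basalt before the transaction.
After the purchase, Dmitri's direct stake in Cinder rises to 30% + 24% = 54%, and Mateo's stake falls to 46%.
Dmitri controlled Basalt already, so this is not a new person acquiring control; every other person's position is unchanged or reduced.
No new person acquires control, so the clause is not triggered.

No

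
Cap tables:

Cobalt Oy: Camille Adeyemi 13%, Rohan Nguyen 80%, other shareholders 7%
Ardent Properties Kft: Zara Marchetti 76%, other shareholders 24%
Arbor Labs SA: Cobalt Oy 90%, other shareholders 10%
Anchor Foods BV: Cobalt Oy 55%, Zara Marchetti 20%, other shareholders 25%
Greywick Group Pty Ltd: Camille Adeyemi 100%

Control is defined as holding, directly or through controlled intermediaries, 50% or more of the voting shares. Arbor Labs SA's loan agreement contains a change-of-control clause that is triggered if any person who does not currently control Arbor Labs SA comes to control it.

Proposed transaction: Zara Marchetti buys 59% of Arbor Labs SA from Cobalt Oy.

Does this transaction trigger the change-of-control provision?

Yes

The purchase adds only to Zara's holdings (Cobalt's stake shrinks), so Zara is the only person who could newly come to control Arbor.
Zara holds 76% of Ardent, so Zara controls Ardent.
Neither Zara nor any entity Zara controls holds any voting interest in Arbor.
So before the transaction, Zara does not control Arbor.
After the purchase, Zara holds 59% of Arbor directly, and Cobalt's stake falls to 31%.
Zara holds 59% of Arbor, so Zara controls Arbor.
Zara did not control Arbor before and does after, so the clause is triggered.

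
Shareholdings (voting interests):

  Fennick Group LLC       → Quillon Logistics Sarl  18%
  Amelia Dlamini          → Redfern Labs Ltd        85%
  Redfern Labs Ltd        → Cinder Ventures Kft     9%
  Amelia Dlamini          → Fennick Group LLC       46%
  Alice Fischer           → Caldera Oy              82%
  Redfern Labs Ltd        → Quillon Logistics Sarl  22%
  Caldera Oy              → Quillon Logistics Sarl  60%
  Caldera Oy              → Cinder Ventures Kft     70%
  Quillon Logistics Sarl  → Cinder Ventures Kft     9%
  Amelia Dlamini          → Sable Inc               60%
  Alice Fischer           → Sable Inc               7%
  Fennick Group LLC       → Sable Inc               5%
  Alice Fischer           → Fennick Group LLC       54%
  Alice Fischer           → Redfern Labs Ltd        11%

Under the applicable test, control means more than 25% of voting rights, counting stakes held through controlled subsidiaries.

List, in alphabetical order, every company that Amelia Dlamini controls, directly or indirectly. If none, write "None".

Amelia holds 85% of Redfern, so Amelia controls Redfern.
Amelia holds 46% of Fennick, so Amelia controls Fennick.
Redfern and Fennick together hold 22% + 18% = 40% of Quillon, so Amelia controls Quillon.
Fennick and Amelia together hold 5% + 60% = 65% of Sable, so Amelia controls Sable.
No other company's threshold is met.

Fennick Group LLC, Quillon Logistics Sarl, Redfern Labs Ltd, Sable Inc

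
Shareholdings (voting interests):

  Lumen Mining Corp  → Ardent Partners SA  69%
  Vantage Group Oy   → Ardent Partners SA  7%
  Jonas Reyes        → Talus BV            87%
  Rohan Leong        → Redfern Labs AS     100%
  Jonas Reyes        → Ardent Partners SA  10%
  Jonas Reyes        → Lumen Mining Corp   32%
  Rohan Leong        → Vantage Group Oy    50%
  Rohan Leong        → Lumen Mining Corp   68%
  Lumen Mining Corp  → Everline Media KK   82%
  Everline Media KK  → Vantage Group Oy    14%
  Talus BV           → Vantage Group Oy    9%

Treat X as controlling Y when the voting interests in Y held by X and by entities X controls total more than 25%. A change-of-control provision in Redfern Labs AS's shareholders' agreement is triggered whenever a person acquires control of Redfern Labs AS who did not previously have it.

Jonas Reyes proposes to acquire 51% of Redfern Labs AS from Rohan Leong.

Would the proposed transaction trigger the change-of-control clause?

The purchase adds only to Jonas's holdings (Rohan's stake shrinks), so Jonas is the only person who could newly come to control Redfern.
Jonas holds 32% of Lumen, so Jonas controls Lumen.
Jonas holds 87% of Talus, so Jonas controls Talus.
Lumen holds 82% of Everline, so Jonas controls Everline.
Lumen and Jonas together hold 69% + 10% = 79% of Ardent, so Jonas controls Ardent.
Neither Jonas nor any entity Jonas controls holds any voting interest in Redfern.
So before the transaction, Jonas does not control Redfern.
After the purchase, Jonas holds 51% of Redfern directly, and Rohan's stake falls to 49%.
Jonas holds 51% of Redfern, so Jonas controls Redfern.
Jonas did not control Redfern before and does after, so the clause is triggered.

Yes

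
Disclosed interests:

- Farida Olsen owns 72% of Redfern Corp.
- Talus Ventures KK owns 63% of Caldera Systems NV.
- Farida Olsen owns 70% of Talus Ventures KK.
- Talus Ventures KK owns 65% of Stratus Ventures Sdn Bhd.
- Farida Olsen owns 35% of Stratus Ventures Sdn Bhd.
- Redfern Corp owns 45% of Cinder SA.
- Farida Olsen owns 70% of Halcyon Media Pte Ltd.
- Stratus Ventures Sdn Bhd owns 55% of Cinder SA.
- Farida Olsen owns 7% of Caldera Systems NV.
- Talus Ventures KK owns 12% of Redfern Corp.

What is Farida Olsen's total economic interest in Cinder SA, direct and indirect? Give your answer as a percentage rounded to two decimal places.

80.46%

Farida reaches Cinder along 4 paths.
Via Talus → Redfern: 70% × 12% × 45% = 3.78%.
Via Redfern: 72% × 45% = 32.4%.
Via Talus → Stratus: 70% × 65% × 55% = 25.025%.
Via Stratus: 35% × 55% = 19.25%.
Total: 3.78% + 32.4% + 25.025% + 19.25% = 80.455%.
Rounded: 80.46%.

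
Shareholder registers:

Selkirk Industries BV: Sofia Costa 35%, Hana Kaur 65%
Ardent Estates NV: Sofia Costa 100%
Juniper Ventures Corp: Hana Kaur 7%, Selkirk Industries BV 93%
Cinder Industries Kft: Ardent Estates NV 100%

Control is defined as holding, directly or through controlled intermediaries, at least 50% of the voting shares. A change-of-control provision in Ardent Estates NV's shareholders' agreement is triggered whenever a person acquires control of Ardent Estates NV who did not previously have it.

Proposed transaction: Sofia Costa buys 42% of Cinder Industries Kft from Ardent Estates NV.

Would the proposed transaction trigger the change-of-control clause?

No

The purchase adds only to Sofia's holdings (Ardent's stake shrinks), so Sofia is the only person who could newly come to control Ardent.
Sofia holds 100% of Ardent, so Sofia controls Ardent.
So Sofia already controls Ardent before the transaction.
After the purchase, Sofia holds 42% of Cinder directly, and Ardent's stake falls to 58%.
Sofia controlled Ardent already, so this is not a new person acquiring control; every other person's position is unchanged or reduced.
No new person acquires control, so the clause is not triggered.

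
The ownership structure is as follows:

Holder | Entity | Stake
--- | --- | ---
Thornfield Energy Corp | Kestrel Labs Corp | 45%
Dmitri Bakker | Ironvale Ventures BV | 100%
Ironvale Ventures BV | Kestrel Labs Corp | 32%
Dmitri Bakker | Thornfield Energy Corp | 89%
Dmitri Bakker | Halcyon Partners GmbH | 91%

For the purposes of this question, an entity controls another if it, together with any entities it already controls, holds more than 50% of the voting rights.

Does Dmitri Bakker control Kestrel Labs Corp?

Dmitri holds 100% of Ironvale, so Dmitri controls Ironvale.
Dmitri holds 89% of Thornfield, so Dmitri controls Thornfield.
Ironvale and Thornfield together hold 32% + 45% = 77% of Kestrel, so Dmitri controls Kestrel.

Yes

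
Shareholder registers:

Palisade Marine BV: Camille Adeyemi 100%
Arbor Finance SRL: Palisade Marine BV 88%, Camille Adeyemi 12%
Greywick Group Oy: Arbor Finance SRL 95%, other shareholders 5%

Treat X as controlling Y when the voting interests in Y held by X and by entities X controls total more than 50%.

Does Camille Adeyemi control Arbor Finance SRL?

Yes

Camille holds 100% of Palisade, so Camille controls Palisade.
Palisade and Camille together hold 88% + 12% = 100% of Arbor, so Camille controls Arbor.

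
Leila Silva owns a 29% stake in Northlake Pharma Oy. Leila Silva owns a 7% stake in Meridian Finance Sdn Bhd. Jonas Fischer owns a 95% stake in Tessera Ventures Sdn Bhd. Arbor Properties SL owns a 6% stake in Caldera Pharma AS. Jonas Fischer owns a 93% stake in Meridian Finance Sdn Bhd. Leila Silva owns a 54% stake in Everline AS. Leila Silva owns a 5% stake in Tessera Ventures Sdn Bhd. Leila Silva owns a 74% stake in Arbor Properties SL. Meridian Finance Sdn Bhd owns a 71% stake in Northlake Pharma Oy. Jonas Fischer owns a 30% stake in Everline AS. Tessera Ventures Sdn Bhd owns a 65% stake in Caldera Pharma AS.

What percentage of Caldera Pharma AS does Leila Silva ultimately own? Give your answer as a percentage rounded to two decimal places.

7.69%

Leila reaches Caldera along 2 paths.
Via Tessera: 5% × 65% = 3.25%.
Via Arbor: 74% × 6% = 4.44%.
Total: 3.25% + 4.44% = 7.69%.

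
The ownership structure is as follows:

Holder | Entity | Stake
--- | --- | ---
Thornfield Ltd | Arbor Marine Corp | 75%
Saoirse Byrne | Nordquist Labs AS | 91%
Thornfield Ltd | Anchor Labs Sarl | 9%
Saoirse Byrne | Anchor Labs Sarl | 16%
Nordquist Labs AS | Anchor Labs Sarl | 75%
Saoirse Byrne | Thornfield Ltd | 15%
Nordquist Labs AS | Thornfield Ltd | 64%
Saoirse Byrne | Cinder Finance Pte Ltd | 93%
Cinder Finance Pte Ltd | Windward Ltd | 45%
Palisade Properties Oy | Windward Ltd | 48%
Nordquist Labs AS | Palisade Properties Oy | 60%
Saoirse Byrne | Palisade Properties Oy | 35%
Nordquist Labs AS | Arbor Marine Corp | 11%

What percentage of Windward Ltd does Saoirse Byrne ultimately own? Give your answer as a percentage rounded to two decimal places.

Saoirse reaches Windward along 3 paths.
Via Cinder: 93% × 45% = 41.85%.
Via Palisade: 35% × 48% = 16.8%.
Via Nordquist → Palisade: 91% × 60% × 48% = 26.208%.
Total: 41.85% + 16.8% + 26.208% = 84.858%.
Rounded: 84.86%.

84.86%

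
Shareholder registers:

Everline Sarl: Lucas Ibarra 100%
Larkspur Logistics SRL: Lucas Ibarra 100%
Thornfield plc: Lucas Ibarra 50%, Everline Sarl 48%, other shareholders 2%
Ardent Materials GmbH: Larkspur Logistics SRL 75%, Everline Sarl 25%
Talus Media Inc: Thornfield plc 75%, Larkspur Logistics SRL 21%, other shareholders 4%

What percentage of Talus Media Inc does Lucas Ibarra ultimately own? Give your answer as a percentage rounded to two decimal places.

94.50%

Lucas reaches Talus along 3 paths.
Via Thornfield: 50% × 75% = 37.5%.
Via Everline → Thornfield: 100% × 48% × 75% = 36%.
Via Larkspur: 100% × 21% = 21%.
Total: 37.5% + 36% + 21% = 94.5%.
Rounded: 94.50%.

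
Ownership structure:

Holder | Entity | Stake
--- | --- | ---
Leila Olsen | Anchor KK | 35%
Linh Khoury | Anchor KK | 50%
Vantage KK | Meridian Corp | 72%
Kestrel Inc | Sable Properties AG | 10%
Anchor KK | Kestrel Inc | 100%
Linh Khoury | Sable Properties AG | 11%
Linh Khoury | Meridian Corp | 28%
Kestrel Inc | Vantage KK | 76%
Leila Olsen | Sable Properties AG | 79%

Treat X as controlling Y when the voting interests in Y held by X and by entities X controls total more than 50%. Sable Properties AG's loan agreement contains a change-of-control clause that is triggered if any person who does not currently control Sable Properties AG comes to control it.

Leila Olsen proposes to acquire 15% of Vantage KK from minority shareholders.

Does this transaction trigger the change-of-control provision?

No

The purchase changes only Leila's holdings, so Leila is the only person who could newly come to control Sable.
Leila holds 79% of Sable, so Leila controls Sable.
So Leila already controls Sable before the transaction.
After the purchase, Leila holds 15% of Vantage directly.
Leila controlled Sable already, so this is not a new person acquiring control; every other person's position is unchanged or reduced.
No new person acquires control, so the clause is not triggered.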